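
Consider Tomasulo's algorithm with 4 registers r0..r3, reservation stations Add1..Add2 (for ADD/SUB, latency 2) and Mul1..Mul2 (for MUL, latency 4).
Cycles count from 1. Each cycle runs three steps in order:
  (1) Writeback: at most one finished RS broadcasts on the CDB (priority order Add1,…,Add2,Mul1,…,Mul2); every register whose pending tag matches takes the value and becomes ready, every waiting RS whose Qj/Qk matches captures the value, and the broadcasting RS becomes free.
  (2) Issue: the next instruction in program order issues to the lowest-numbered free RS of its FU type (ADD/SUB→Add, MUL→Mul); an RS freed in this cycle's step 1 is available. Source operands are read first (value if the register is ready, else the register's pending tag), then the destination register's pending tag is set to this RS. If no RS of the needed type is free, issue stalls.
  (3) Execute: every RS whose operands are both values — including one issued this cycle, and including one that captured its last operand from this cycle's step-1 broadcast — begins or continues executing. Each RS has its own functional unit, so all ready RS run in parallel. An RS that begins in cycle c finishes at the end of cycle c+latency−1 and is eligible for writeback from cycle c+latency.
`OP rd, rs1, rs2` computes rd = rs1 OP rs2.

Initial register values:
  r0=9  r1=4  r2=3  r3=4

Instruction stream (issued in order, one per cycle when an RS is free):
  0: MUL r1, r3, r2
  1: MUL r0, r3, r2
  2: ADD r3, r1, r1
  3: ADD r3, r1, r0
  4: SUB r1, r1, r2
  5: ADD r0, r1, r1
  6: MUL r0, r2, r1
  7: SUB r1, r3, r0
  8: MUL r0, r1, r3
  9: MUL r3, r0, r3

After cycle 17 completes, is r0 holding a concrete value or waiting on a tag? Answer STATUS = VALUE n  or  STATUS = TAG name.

c1: issue MUL r1<-Mul1 | r0:9,r1:Mul1,r2:3,r3:4
c2: issue MUL r0<-Mul2 | r0:Mul2,r1:Mul1,r2:3,r3:4
c3: issue ADD r3<-Add1 | r0:Mul2,r1:Mul1,r2:3,r3:Add1
c4: issue ADD r3<-Add2 | r0:Mul2,r1:Mul1,r2:3,r3:Add2
c5: CDB Mul1=12; stall | r0:Mul2,r1:12,r2:3,r3:Add2
c6: CDB Mul2=12; stall | r0:12,r1:12,r2:3,r3:Add2
c7: CDB Add1=24; issue SUB r1<-Add1 | r0:12,r1:Add1,r2:3,r3:Add2
c8: CDB Add2=24; issue ADD r0<-Add2 | r0:Add2,r1:Add1,r2:3,r3:24
c9: CDB Add1=9; issue MUL r0<-Mul1 | r0:Mul1,r1:9,r2:3,r3:24
c10: issue SUB r1<-Add1 | r0:Mul1,r1:Add1,r2:3,r3:24
c11: CDB Add2=18; issue MUL r0<-Mul2 | r0:Mul2,r1:Add1,r2:3,r3:24
c12: stall | r0:Mul2,r1:Add1,r2:3,r3:24
c13: CDB Mul1=27; issue MUL r3<-Mul1 | r0:Mul2,r1:Add1,r2:3,r3:Mul1
c14: - | r0:Mul2,r1:Add1,r2:3,r3:Mul1
c15: CDB Add1=-3 | r0:Mul2,r1:-3,r2:3,r3:Mul1
c16: - | r0:Mul2,r1:-3,r2:3,r3:Mul1
c17: - | r0:Mul2,r1:-3,r2:3,r3:Mul1

STATUS = TAG Mul2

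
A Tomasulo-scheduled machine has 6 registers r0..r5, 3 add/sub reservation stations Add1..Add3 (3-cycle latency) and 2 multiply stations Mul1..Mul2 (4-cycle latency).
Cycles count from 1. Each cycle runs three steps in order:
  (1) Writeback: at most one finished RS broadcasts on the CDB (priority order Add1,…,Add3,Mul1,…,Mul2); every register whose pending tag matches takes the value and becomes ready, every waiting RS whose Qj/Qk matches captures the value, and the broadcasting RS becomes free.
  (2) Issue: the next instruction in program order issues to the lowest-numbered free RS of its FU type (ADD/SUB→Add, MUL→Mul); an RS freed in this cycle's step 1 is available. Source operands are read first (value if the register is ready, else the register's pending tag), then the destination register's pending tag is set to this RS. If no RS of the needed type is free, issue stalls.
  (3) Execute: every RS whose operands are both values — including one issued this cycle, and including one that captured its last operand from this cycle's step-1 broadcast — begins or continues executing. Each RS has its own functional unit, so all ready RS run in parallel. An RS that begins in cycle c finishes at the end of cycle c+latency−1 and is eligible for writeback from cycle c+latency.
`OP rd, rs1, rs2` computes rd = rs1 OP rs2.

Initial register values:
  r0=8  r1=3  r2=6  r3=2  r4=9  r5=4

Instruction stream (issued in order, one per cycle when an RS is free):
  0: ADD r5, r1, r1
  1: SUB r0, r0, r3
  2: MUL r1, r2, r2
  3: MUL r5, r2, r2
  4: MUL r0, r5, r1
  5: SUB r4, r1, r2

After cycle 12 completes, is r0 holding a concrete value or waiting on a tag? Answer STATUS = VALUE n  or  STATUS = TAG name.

STATUS = VALUE 1296

  c1: issue ADD r5<-Add1  regs: r0:8,r1:3,r2:6,r3:2,r4:9,r5:Add1
  c2: issue SUB r0<-Add2  regs: r0:Add2,r1:3,r2:6,r3:2,r4:9,r5:Add1
  c3: issue MUL r1<-Mul1  regs: r0:Add2,r1:Mul1,r2:6,r3:2,r4:9,r5:Add1
  c4: CDB Add1=6; issue MUL r5<-Mul2  regs: r0:Add2,r1:Mul1,r2:6,r3:2,r4:9,r5:Mul2
  c5: CDB Add2=6; stall  regs: r0:6,r1:Mul1,r2:6,r3:2,r4:9,r5:Mul2
  c6: stall  regs: r0:6,r1:Mul1,r2:6,r3:2,r4:9,r5:Mul2
  c7: CDB Mul1=36; issue MUL r0<-Mul1  regs: r0:Mul1,r1:36,r2:6,r3:2,r4:9,r5:Mul2
  c8: CDB Mul2=36; issue SUB r4<-Add1  regs: r0:Mul1,r1:36,r2:6,r3:2,r4:Add1,r5:36
  c9: -  regs: r0:Mul1,r1:36,r2:6,r3:2,r4:Add1,r5:36
  c10: -  regs: r0:Mul1,r1:36,r2:6,r3:2,r4:Add1,r5:36
  c11: CDB Add1=30  regs: r0:Mul1,r1:36,r2:6,r3:2,r4:30,r5:36
  c12: CDB Mul1=1296  regs: r0:1296,r1:36,r2:6,r3:2,r4:30,r5:36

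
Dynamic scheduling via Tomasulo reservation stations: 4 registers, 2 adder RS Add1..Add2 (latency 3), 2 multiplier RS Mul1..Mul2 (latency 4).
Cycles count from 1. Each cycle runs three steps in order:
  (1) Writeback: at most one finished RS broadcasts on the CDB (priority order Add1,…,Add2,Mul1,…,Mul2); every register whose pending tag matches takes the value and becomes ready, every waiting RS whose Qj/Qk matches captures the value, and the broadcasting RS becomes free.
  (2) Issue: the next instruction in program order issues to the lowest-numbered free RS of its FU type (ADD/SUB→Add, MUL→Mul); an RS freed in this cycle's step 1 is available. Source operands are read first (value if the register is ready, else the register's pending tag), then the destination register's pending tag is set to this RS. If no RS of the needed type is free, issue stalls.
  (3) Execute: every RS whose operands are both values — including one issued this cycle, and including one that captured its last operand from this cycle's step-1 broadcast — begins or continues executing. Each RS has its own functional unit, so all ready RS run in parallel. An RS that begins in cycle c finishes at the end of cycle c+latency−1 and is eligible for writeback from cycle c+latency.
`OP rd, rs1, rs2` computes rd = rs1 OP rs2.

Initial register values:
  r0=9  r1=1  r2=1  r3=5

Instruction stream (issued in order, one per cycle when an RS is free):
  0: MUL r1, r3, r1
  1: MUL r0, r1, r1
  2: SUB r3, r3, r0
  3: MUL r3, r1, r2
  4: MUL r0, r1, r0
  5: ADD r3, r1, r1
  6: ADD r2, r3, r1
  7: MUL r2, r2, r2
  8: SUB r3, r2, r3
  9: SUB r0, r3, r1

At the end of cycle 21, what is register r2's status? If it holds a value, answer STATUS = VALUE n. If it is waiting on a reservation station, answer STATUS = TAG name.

STATUS = VALUE 225

cycle 1: issue MUL r1<-Mul1 // r0:9,r1:Mul1,r2:1,r3:5
cycle 2: issue MUL r0<-Mul2 // r0:Mul2,r1:Mul1,r2:1,r3:5
cycle 3: issue SUB r3<-Add1 // r0:Mul2,r1:Mul1,r2:1,r3:Add1
cycle 4: stall // r0:Mul2,r1:Mul1,r2:1,r3:Add1
cycle 5: CDB Mul1=5; issue MUL r3<-Mul1 // r0:Mul2,r1:5,r2:1,r3:Mul1
cycle 6: stall // r0:Mul2,r1:5,r2:1,r3:Mul1
cycle 7: stall // r0:Mul2,r1:5,r2:1,r3:Mul1
cycle 8: stall // r0:Mul2,r1:5,r2:1,r3:Mul1
cycle 9: CDB Mul1=5; issue MUL r0<-Mul1 // r0:Mul1,r1:5,r2:1,r3:5
cycle 10: CDB Mul2=25; issue ADD r3<-Add2 // r0:Mul1,r1:5,r2:1,r3:Add2
cycle 11: stall // r0:Mul1,r1:5,r2:1,r3:Add2
cycle 12: stall // r0:Mul1,r1:5,r2:1,r3:Add2
cycle 13: CDB Add1=-20; issue ADD r2<-Add1 // r0:Mul1,r1:5,r2:Add1,r3:Add2
cycle 14: CDB Add2=10; issue MUL r2<-Mul2 // r0:Mul1,r1:5,r2:Mul2,r3:10
cycle 15: CDB Mul1=125; issue SUB r3<-Add2 // r0:125,r1:5,r2:Mul2,r3:Add2
cycle 16: stall // r0:125,r1:5,r2:Mul2,r3:Add2
cycle 17: CDB Add1=15; issue SUB r0<-Add1 // r0:Add1,r1:5,r2:Mul2,r3:Add2
cycle 18: - // r0:Add1,r1:5,r2:Mul2,r3:Add2
cycle 19: - // r0:Add1,r1:5,r2:Mul2,r3:Add2
cycle 20: - // r0:Add1,r1:5,r2:Mul2,r3:Add2
cycle 21: CDB Mul2=225 // r0:Add1,r1:5,r2:225,r3:Add2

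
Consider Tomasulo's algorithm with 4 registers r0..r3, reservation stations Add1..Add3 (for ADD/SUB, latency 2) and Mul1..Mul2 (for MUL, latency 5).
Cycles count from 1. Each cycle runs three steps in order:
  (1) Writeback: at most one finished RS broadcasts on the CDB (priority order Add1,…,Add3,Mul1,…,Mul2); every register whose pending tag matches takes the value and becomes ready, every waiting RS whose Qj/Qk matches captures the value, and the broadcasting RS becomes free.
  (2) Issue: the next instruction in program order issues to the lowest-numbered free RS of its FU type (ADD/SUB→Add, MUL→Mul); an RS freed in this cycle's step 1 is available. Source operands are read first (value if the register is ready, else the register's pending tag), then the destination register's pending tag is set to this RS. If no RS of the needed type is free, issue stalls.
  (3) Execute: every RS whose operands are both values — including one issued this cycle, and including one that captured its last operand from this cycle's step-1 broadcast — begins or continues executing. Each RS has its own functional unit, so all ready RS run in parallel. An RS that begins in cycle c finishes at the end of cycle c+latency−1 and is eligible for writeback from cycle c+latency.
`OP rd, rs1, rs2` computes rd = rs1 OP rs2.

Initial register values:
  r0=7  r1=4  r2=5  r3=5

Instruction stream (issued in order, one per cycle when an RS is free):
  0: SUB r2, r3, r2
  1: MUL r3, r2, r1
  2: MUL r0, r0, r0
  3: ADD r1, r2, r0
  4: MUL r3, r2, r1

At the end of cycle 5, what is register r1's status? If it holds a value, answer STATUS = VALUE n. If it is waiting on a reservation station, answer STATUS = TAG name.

STATUS = TAG Add1

cycle 1: issue SUB r2<-Add1 // r0:7,r1:4,r2:Add1,r3:5
cycle 2: issue MUL r3<-Mul1 // r0:7,r1:4,r2:Add1,r3:Mul1
cycle 3: CDB Add1=0; issue MUL r0<-Mul2 // r0:Mul2,r1:4,r2:0,r3:Mul1
cycle 4: issue ADD r1<-Add1 // r0:Mul2,r1:Add1,r2:0,r3:Mul1
cycle 5: stall // r0:Mul2,r1:Add1,r2:0,r3:Mul1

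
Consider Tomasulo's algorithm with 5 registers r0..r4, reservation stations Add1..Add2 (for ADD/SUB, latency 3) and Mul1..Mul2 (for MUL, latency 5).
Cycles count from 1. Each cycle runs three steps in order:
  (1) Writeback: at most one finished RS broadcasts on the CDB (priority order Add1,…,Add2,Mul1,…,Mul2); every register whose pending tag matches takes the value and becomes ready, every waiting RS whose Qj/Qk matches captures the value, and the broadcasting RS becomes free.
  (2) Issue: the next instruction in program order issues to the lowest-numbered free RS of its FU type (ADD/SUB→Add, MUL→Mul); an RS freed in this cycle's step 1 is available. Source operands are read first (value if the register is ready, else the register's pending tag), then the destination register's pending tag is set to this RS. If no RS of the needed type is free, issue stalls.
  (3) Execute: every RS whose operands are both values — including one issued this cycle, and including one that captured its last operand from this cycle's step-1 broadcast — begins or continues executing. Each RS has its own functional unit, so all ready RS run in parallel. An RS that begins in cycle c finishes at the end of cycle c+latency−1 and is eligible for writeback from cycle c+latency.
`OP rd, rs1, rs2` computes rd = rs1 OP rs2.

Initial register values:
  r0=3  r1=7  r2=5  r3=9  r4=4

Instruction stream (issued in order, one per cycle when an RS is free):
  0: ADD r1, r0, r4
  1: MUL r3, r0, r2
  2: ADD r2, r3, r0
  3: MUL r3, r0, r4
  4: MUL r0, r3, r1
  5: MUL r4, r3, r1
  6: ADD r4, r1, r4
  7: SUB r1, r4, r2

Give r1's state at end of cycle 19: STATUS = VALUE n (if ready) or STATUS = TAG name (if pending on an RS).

STATUS = TAG Add2

  c1: issue ADD r1<-Add1  regs: r0:3,r1:Add1,r2:5,r3:9,r4:4
  c2: issue MUL r3<-Mul1  regs: r0:3,r1:Add1,r2:5,r3:Mul1,r4:4
  c3: issue ADD r2<-Add2  regs: r0:3,r1:Add1,r2:Add2,r3:Mul1,r4:4
  c4: CDB Add1=7; issue MUL r3<-Mul2  regs: r0:3,r1:7,r2:Add2,r3:Mul2,r4:4
  c5: stall  regs: r0:3,r1:7,r2:Add2,r3:Mul2,r4:4
  c6: stall  regs: r0:3,r1:7,r2:Add2,r3:Mul2,r4:4
  c7: CDB Mul1=15; issue MUL r0<-Mul1  regs: r0:Mul1,r1:7,r2:Add2,r3:Mul2,r4:4
  c8: stall  regs: r0:Mul1,r1:7,r2:Add2,r3:Mul2,r4:4
  c9: CDB Mul2=12; issue MUL r4<-Mul2  regs: r0:Mul1,r1:7,r2:Add2,r3:12,r4:Mul2
  c10: CDB Add2=18; issue ADD r4<-Add1  regs: r0:Mul1,r1:7,r2:18,r3:12,r4:Add1
  c11: issue SUB r1<-Add2  regs: r0:Mul1,r1:Add2,r2:18,r3:12,r4:Add1
  c12: -  regs: r0:Mul1,r1:Add2,r2:18,r3:12,r4:Add1
  c13: -  regs: r0:Mul1,r1:Add2,r2:18,r3:12,r4:Add1
  c14: CDB Mul1=84  regs: r0:84,r1:Add2,r2:18,r3:12,r4:Add1
  c15: CDB Mul2=84  regs: r0:84,r1:Add2,r2:18,r3:12,r4:Add1
  c16: -  regs: r0:84,r1:Add2,r2:18,r3:12,r4:Add1
  c17: -  regs: r0:84,r1:Add2,r2:18,r3:12,r4:Add1
  c18: CDB Add1=91  regs: r0:84,r1:Add2,r2:18,r3:12,r4:91
  c19: -  regs: r0:84,r1:Add2,r2:18,r3:12,r4:91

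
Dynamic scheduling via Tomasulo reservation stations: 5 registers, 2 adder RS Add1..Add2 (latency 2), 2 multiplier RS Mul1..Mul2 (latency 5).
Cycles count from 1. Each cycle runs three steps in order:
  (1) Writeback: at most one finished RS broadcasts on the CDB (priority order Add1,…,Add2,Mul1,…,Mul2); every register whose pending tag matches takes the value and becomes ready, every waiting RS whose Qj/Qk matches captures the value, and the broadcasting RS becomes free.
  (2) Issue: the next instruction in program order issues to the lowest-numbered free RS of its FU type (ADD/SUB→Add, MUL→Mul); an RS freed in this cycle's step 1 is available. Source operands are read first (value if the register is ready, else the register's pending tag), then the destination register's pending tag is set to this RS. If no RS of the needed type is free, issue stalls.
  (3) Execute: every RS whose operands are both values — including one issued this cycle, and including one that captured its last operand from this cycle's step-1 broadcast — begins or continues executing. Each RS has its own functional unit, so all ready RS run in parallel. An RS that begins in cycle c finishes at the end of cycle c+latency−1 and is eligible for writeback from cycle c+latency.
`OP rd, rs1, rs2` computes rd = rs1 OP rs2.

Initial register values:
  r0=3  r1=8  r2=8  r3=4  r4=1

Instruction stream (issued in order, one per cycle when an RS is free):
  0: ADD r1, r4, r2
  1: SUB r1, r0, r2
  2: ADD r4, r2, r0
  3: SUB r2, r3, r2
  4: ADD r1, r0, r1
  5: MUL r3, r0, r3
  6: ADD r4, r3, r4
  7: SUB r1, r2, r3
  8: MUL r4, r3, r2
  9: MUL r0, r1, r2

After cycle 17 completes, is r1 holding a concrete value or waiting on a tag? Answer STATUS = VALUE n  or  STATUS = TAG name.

STATUS = VALUE -16

  c1: issue ADD r1<-Add1  regs: r0:3,r1:Add1,r2:8,r3:4,r4:1
  c2: issue SUB r1<-Add2  regs: r0:3,r1:Add2,r2:8,r3:4,r4:1
  c3: CDB Add1=9; issue ADD r4<-Add1  regs: r0:3,r1:Add2,r2:8,r3:4,r4:Add1
  c4: CDB Add2=-5; issue SUB r2<-Add2  regs: r0:3,r1:-5,r2:Add2,r3:4,r4:Add1
  c5: CDB Add1=11; issue ADD r1<-Add1  regs: r0:3,r1:Add1,r2:Add2,r3:4,r4:11
  c6: CDB Add2=-4; issue MUL r3<-Mul1  regs: r0:3,r1:Add1,r2:-4,r3:Mul1,r4:11
  c7: CDB Add1=-2; issue ADD r4<-Add1  regs: r0:3,r1:-2,r2:-4,r3:Mul1,r4:Add1
  c8: issue SUB r1<-Add2  regs: r0:3,r1:Add2,r2:-4,r3:Mul1,r4:Add1
  c9: issue MUL r4<-Mul2  regs: r0:3,r1:Add2,r2:-4,r3:Mul1,r4:Mul2
  c10: stall  regs: r0:3,r1:Add2,r2:-4,r3:Mul1,r4:Mul2
  c11: CDB Mul1=12; issue MUL r0<-Mul1  regs: r0:Mul1,r1:Add2,r2:-4,r3:12,r4:Mul2
  c12: -  regs: r0:Mul1,r1:Add2,r2:-4,r3:12,r4:Mul2
  c13: CDB Add1=23  regs: r0:Mul1,r1:Add2,r2:-4,r3:12,r4:Mul2
  c14: CDB Add2=-16  regs: r0:Mul1,r1:-16,r2:-4,r3:12,r4:Mul2
  c15: -  regs: r0:Mul1,r1:-16,r2:-4,r3:12,r4:Mul2
  c16: CDB Mul2=-48  regs: r0:Mul1,r1:-16,r2:-4,r3:12,r4:-48
  c17: -  regs: r0:Mul1,r1:-16,r2:-4,r3:12,r4:-48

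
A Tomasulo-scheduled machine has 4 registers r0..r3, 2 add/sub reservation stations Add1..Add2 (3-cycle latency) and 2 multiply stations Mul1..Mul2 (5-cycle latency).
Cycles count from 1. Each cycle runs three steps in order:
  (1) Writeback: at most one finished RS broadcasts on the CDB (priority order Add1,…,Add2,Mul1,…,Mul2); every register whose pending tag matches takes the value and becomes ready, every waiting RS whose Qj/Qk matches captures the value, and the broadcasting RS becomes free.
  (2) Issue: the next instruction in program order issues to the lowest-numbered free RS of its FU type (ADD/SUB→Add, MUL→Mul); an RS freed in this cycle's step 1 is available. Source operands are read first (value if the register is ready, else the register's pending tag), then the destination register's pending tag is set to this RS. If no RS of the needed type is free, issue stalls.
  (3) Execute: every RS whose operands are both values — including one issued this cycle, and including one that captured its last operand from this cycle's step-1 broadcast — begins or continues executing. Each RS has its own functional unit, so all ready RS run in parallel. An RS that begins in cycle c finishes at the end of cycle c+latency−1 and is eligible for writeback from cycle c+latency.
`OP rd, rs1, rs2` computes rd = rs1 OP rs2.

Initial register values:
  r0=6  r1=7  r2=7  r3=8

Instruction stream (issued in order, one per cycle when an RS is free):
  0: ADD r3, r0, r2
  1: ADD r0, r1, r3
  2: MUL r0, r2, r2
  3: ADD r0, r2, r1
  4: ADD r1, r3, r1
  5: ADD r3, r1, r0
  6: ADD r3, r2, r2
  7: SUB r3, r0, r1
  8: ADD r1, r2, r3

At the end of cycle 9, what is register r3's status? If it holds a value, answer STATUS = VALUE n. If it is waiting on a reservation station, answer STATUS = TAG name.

STATUS = TAG Add2

  c1: issue ADD r3<-Add1  regs: r0:6,r1:7,r2:7,r3:Add1
  c2: issue ADD r0<-Add2  regs: r0:Add2,r1:7,r2:7,r3:Add1
  c3: issue MUL r0<-Mul1  regs: r0:Mul1,r1:7,r2:7,r3:Add1
  c4: CDB Add1=13; issue ADD r0<-Add1  regs: r0:Add1,r1:7,r2:7,r3:13
  c5: stall  regs: r0:Add1,r1:7,r2:7,r3:13
  c6: stall  regs: r0:Add1,r1:7,r2:7,r3:13
  c7: CDB Add1=14; issue ADD r1<-Add1  regs: r0:14,r1:Add1,r2:7,r3:13
  c8: CDB Add2=20; issue ADD r3<-Add2  regs: r0:14,r1:Add1,r2:7,r3:Add2
  c9: CDB Mul1=49; stall  regs: r0:14,r1:Add1,r2:7,r3:Add2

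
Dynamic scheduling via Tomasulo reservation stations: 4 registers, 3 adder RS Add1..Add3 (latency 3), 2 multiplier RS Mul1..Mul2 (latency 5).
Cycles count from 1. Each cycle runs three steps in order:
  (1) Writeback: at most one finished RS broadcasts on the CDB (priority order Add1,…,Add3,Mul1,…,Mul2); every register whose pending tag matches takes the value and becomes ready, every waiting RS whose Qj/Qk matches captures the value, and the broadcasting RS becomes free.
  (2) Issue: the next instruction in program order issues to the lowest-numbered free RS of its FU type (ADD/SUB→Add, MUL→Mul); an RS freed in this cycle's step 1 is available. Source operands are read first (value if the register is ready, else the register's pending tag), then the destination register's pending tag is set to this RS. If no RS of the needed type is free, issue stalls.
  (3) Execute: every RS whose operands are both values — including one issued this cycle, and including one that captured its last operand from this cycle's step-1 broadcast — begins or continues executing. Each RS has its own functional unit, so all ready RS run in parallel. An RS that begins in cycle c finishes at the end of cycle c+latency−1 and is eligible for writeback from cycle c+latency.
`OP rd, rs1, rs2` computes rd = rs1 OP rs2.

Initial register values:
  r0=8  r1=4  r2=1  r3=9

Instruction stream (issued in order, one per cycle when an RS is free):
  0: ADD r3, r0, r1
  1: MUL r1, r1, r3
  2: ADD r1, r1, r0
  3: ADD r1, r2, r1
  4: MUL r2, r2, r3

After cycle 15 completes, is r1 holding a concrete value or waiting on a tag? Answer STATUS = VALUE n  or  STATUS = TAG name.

  c1: issue ADD r3<-Add1  regs: r0:8,r1:4,r2:1,r3:Add1
  c2: issue MUL r1<-Mul1  regs: r0:8,r1:Mul1,r2:1,r3:Add1
  c3: issue ADD r1<-Add2  regs: r0:8,r1:Add2,r2:1,r3:Add1
  c4: CDB Add1=12; issue ADD r1<-Add1  regs: r0:8,r1:Add1,r2:1,r3:12
  c5: issue MUL r2<-Mul2  regs: r0:8,r1:Add1,r2:Mul2,r3:12
  c6: -  regs: r0:8,r1:Add1,r2:Mul2,r3:12
  c7: -  regs: r0:8,r1:Add1,r2:Mul2,r3:12
  c8: -  regs: r0:8,r1:Add1,r2:Mul2,r3:12
  c9: CDB Mul1=48  regs: r0:8,r1:Add1,r2:Mul2,r3:12
  c10: CDB Mul2=12  regs: r0:8,r1:Add1,r2:12,r3:12
  c11: -  regs: r0:8,r1:Add1,r2:12,r3:12
  c12: CDB Add2=56  regs: r0:8,r1:Add1,r2:12,r3:12
  c13: -  regs: r0:8,r1:Add1,r2:12,r3:12
  c14: -  regs: r0:8,r1:Add1,r2:12,r3:12
  c15: CDB Add1=57  regs: r0:8,r1:57,r2:12,r3:12

STATUS = VALUE 57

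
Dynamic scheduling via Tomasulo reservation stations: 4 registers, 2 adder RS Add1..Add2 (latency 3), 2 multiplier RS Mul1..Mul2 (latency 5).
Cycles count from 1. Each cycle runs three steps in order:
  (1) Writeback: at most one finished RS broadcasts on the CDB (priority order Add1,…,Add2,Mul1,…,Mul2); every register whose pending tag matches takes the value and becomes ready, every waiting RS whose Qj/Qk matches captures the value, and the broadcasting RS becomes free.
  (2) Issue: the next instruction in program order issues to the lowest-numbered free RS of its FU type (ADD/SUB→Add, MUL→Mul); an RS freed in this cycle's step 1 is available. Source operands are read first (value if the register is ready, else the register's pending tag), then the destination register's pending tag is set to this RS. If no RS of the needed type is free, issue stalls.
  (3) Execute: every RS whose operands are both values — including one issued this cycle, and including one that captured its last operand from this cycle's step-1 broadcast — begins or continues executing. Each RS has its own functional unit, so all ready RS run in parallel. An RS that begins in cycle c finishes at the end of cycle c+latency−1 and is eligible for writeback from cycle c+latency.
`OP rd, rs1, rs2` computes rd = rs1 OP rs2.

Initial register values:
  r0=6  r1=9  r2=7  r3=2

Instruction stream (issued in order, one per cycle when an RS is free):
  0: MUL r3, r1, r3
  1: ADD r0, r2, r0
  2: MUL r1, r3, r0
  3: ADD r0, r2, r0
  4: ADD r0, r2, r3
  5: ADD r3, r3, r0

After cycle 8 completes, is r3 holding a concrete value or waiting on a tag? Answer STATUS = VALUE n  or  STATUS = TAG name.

STATUS = TAG Add2

  c1: issue MUL r3<-Mul1  regs: r0:6,r1:9,r2:7,r3:Mul1
  c2: issue ADD r0<-Add1  regs: r0:Add1,r1:9,r2:7,r3:Mul1
  c3: issue MUL r1<-Mul2  regs: r0:Add1,r1:Mul2,r2:7,r3:Mul1
  c4: issue ADD r0<-Add2  regs: r0:Add2,r1:Mul2,r2:7,r3:Mul1
  c5: CDB Add1=13; issue ADD r0<-Add1  regs: r0:Add1,r1:Mul2,r2:7,r3:Mul1
  c6: CDB Mul1=18; stall  regs: r0:Add1,r1:Mul2,r2:7,r3:18
  c7: stall  regs: r0:Add1,r1:Mul2,r2:7,r3:18
  c8: CDB Add2=20; issue ADD r3<-Add2  regs: r0:Add1,r1:Mul2,r2:7,r3:Add2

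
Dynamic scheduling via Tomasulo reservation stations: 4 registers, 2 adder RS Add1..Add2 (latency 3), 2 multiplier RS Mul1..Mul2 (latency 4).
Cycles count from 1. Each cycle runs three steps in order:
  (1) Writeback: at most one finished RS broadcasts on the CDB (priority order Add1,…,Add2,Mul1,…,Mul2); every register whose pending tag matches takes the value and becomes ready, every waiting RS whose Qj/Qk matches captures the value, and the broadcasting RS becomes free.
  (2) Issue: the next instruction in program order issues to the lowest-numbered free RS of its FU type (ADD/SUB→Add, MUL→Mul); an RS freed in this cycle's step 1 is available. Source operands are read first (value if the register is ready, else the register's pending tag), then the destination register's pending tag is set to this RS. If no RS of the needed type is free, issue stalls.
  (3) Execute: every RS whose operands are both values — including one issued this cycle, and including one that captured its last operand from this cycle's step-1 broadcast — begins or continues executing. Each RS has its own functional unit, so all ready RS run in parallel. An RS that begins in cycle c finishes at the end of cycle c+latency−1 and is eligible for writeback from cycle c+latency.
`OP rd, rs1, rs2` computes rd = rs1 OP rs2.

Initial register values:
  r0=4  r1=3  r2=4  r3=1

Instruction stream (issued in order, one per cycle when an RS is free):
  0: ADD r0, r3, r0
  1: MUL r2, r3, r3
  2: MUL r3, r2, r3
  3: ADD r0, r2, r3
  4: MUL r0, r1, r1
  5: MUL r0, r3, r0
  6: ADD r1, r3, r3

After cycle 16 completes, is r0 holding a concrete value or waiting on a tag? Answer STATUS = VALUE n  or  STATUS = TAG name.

STATUS = VALUE 9

c1: issue ADD r0<-Add1 | r0:Add1,r1:3,r2:4,r3:1
c2: issue MUL r2<-Mul1 | r0:Add1,r1:3,r2:Mul1,r3:1
c3: issue MUL r3<-Mul2 | r0:Add1,r1:3,r2:Mul1,r3:Mul2
c4: CDB Add1=5; issue ADD r0<-Add1 | r0:Add1,r1:3,r2:Mul1,r3:Mul2
c5: stall | r0:Add1,r1:3,r2:Mul1,r3:Mul2
c6: CDB Mul1=1; issue MUL r0<-Mul1 | r0:Mul1,r1:3,r2:1,r3:Mul2
c7: stall | r0:Mul1,r1:3,r2:1,r3:Mul2
c8: stall | r0:Mul1,r1:3,r2:1,r3:Mul2
c9: stall | r0:Mul1,r1:3,r2:1,r3:Mul2
c10: CDB Mul1=9; issue MUL r0<-Mul1 | r0:Mul1,r1:3,r2:1,r3:Mul2
c11: CDB Mul2=1; issue ADD r1<-Add2 | r0:Mul1,r1:Add2,r2:1,r3:1
c12: - | r0:Mul1,r1:Add2,r2:1,r3:1
c13: - | r0:Mul1,r1:Add2,r2:1,r3:1
c14: CDB Add1=2 | r0:Mul1,r1:Add2,r2:1,r3:1
c15: CDB Add2=2 | r0:Mul1,r1:2,r2:1,r3:1
c16: CDB Mul1=9 | r0:9,r1:2,r2:1,r3:1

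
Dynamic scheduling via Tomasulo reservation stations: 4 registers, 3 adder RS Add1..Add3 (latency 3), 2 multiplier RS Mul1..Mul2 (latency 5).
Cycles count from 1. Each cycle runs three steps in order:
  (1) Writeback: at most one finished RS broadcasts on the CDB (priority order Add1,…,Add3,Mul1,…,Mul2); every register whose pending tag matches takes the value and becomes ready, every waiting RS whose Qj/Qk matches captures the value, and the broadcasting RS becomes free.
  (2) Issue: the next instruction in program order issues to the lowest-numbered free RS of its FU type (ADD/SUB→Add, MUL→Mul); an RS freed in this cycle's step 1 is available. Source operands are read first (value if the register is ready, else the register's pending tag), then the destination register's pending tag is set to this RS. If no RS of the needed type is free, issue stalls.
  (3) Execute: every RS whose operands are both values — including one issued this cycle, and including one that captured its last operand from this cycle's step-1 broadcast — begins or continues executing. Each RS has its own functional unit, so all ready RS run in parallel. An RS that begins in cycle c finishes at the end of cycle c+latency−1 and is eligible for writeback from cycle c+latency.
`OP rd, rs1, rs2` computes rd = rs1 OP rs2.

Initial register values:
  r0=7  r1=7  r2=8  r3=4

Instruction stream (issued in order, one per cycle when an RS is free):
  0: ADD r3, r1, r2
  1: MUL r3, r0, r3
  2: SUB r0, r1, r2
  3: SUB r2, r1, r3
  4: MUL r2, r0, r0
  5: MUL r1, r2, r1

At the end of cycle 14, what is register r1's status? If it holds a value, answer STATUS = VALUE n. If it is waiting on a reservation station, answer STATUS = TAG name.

STATUS = TAG Mul1

cycle 1: issue ADD r3<-Add1 // r0:7,r1:7,r2:8,r3:Add1
cycle 2: issue MUL r3<-Mul1 // r0:7,r1:7,r2:8,r3:Mul1
cycle 3: issue SUB r0<-Add2 // r0:Add2,r1:7,r2:8,r3:Mul1
cycle 4: CDB Add1=15; issue SUB r2<-Add1 // r0:Add2,r1:7,r2:Add1,r3:Mul1
cycle 5: issue MUL r2<-Mul2 // r0:Add2,r1:7,r2:Mul2,r3:Mul1
cycle 6: CDB Add2=-1; stall // r0:-1,r1:7,r2:Mul2,r3:Mul1
cycle 7: stall // r0:-1,r1:7,r2:Mul2,r3:Mul1
cycle 8: stall // r0:-1,r1:7,r2:Mul2,r3:Mul1
cycle 9: CDB Mul1=105; issue MUL r1<-Mul1 // r0:-1,r1:Mul1,r2:Mul2,r3:105
cycle 10: - // r0:-1,r1:Mul1,r2:Mul2,r3:105
cycle 11: CDB Mul2=1 // r0:-1,r1:Mul1,r2:1,r3:105
cycle 12: CDB Add1=-98 // r0:-1,r1:Mul1,r2:1,r3:105
cycle 13: - // r0:-1,r1:Mul1,r2:1,r3:105
cycle 14: - // r0:-1,r1:Mul1,r2:1,r3:105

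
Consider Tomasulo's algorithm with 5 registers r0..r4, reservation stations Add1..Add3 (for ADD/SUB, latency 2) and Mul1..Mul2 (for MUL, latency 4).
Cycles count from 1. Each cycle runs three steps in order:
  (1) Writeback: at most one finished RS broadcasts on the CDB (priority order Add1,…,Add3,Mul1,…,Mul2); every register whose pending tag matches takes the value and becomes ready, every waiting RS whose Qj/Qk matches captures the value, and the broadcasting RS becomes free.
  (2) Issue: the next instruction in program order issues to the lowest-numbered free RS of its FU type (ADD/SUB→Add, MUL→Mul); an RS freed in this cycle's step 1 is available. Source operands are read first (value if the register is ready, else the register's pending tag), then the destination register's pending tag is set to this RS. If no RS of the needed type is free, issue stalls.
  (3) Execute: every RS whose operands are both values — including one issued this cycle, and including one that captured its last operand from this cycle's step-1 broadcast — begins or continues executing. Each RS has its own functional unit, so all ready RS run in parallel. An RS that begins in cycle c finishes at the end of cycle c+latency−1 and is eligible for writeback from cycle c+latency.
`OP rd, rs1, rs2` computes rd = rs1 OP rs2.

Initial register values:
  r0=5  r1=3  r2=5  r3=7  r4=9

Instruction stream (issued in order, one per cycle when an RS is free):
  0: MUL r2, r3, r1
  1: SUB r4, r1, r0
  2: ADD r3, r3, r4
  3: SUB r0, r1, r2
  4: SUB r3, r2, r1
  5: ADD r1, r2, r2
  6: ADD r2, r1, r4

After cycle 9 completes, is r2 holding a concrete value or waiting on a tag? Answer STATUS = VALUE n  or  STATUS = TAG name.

cycle 1: issue MUL r2<-Mul1 // r0:5,r1:3,r2:Mul1,r3:7,r4:9
cycle 2: issue SUB r4<-Add1 // r0:5,r1:3,r2:Mul1,r3:7,r4:Add1
cycle 3: issue ADD r3<-Add2 // r0:5,r1:3,r2:Mul1,r3:Add2,r4:Add1
cycle 4: CDB Add1=-2; issue SUB r0<-Add1 // r0:Add1,r1:3,r2:Mul1,r3:Add2,r4:-2
cycle 5: CDB Mul1=21; issue SUB r3<-Add3 // r0:Add1,r1:3,r2:21,r3:Add3,r4:-2
cycle 6: CDB Add2=5; issue ADD r1<-Add2 // r0:Add1,r1:Add2,r2:21,r3:Add3,r4:-2
cycle 7: CDB Add1=-18; issue ADD r2<-Add1 // r0:-18,r1:Add2,r2:Add1,r3:Add3,r4:-2
cycle 8: CDB Add2=42 // r0:-18,r1:42,r2:Add1,r3:Add3,r4:-2
cycle 9: CDB Add3=18 // r0:-18,r1:42,r2:Add1,r3:18,r4:-2

STATUS = TAG Add1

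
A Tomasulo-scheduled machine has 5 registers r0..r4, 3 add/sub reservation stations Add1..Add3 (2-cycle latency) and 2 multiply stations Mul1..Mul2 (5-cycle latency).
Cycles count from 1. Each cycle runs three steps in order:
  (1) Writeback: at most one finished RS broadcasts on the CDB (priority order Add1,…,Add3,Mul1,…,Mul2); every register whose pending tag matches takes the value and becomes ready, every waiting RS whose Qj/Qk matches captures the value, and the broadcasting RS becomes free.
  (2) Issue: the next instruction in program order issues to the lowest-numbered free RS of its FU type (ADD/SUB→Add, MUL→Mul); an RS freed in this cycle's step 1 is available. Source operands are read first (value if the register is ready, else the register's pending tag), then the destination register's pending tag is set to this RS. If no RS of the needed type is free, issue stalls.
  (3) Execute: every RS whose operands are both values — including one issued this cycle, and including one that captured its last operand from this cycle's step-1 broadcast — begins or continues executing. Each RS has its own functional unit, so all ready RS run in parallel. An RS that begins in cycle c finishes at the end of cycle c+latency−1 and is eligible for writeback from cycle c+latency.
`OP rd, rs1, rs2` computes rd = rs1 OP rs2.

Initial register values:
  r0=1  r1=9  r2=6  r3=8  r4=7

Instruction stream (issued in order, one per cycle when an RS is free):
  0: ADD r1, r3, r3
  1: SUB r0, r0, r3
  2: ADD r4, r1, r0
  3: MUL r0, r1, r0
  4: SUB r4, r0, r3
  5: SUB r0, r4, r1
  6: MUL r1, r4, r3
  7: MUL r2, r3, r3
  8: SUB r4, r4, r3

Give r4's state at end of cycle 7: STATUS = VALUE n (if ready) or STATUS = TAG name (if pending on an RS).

STATUS = TAG Add2

  c1: issue ADD r1<-Add1  regs: r0:1,r1:Add1,r2:6,r3:8,r4:7
  c2: issue SUB r0<-Add2  regs: r0:Add2,r1:Add1,r2:6,r3:8,r4:7
  c3: CDB Add1=16; issue ADD r4<-Add1  regs: r0:Add2,r1:16,r2:6,r3:8,r4:Add1
  c4: CDB Add2=-7; issue MUL r0<-Mul1  regs: r0:Mul1,r1:16,r2:6,r3:8,r4:Add1
  c5: issue SUB r4<-Add2  regs: r0:Mul1,r1:16,r2:6,r3:8,r4:Add2
  c6: CDB Add1=9; issue SUB r0<-Add1  regs: r0:Add1,r1:16,r2:6,r3:8,r4:Add2
  c7: issue MUL r1<-Mul2  regs: r0:Add1,r1:Mul2,r2:6,r3:8,r4:Add2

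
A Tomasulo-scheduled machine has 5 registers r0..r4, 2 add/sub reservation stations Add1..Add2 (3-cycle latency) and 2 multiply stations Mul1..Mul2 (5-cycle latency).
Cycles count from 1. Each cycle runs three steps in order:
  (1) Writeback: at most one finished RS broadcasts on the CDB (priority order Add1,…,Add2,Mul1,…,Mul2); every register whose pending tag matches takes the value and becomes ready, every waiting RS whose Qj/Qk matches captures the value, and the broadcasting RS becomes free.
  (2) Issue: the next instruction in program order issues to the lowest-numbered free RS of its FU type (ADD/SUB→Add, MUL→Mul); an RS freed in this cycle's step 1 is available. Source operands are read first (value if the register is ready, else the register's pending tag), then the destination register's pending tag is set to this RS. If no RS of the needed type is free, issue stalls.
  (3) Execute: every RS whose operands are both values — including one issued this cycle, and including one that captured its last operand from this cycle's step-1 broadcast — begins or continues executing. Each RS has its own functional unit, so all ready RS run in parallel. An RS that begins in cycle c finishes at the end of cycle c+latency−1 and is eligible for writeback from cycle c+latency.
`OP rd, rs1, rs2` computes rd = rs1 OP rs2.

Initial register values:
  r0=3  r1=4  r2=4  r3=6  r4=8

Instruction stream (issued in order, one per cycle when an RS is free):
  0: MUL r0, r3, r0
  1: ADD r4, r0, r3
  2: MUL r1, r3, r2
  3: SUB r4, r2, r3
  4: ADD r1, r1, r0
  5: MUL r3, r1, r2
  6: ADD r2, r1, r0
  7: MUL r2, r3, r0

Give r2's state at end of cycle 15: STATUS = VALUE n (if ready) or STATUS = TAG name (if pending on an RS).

c1: issue MUL r0<-Mul1 | r0:Mul1,r1:4,r2:4,r3:6,r4:8
c2: issue ADD r4<-Add1 | r0:Mul1,r1:4,r2:4,r3:6,r4:Add1
c3: issue MUL r1<-Mul2 | r0:Mul1,r1:Mul2,r2:4,r3:6,r4:Add1
c4: issue SUB r4<-Add2 | r0:Mul1,r1:Mul2,r2:4,r3:6,r4:Add2
c5: stall | r0:Mul1,r1:Mul2,r2:4,r3:6,r4:Add2
c6: CDB Mul1=18; stall | r0:18,r1:Mul2,r2:4,r3:6,r4:Add2
c7: CDB Add2=-2; issue ADD r1<-Add2 | r0:18,r1:Add2,r2:4,r3:6,r4:-2
c8: CDB Mul2=24; issue MUL r3<-Mul1 | r0:18,r1:Add2,r2:4,r3:Mul1,r4:-2
c9: CDB Add1=24; issue ADD r2<-Add1 | r0:18,r1:Add2,r2:Add1,r3:Mul1,r4:-2
c10: issue MUL r2<-Mul2 | r0:18,r1:Add2,r2:Mul2,r3:Mul1,r4:-2
c11: CDB Add2=42 | r0:18,r1:42,r2:Mul2,r3:Mul1,r4:-2
c12: - | r0:18,r1:42,r2:Mul2,r3:Mul1,r4:-2
c13: - | r0:18,r1:42,r2:Mul2,r3:Mul1,r4:-2
c14: CDB Add1=60 | r0:18,r1:42,r2:Mul2,r3:Mul1,r4:-2
c15: - | r0:18,r1:42,r2:Mul2,r3:Mul1,r4:-2

STATUS = TAG Mul2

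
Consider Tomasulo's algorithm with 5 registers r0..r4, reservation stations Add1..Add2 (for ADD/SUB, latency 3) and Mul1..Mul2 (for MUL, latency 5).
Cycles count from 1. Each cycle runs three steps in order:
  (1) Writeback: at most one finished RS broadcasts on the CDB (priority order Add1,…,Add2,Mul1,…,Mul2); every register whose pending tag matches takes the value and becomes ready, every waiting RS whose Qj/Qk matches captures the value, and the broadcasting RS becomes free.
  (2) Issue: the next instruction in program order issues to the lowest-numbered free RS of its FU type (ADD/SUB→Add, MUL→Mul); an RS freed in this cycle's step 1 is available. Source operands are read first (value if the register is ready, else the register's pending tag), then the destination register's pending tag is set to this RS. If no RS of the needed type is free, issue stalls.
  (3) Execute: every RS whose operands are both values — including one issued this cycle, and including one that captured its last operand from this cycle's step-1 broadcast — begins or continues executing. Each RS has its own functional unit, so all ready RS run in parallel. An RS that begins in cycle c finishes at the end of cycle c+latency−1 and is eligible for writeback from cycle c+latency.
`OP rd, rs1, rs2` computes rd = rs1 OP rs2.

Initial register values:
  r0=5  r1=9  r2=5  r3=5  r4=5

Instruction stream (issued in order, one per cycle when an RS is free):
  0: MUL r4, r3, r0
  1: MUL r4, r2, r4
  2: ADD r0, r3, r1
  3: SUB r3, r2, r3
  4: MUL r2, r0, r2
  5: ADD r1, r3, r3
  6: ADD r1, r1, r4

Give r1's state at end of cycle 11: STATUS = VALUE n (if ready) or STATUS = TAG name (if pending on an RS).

cycle 1: issue MUL r4<-Mul1 // r0:5,r1:9,r2:5,r3:5,r4:Mul1
cycle 2: issue MUL r4<-Mul2 // r0:5,r1:9,r2:5,r3:5,r4:Mul2
cycle 3: issue ADD r0<-Add1 // r0:Add1,r1:9,r2:5,r3:5,r4:Mul2
cycle 4: issue SUB r3<-Add2 // r0:Add1,r1:9,r2:5,r3:Add2,r4:Mul2
cycle 5: stall // r0:Add1,r1:9,r2:5,r3:Add2,r4:Mul2
cycle 6: CDB Add1=14; stall // r0:14,r1:9,r2:5,r3:Add2,r4:Mul2
cycle 7: CDB Add2=0; stall // r0:14,r1:9,r2:5,r3:0,r4:Mul2
cycle 8: CDB Mul1=25; issue MUL r2<-Mul1 // r0:14,r1:9,r2:Mul1,r3:0,r4:Mul2
cycle 9: issue ADD r1<-Add1 // r0:14,r1:Add1,r2:Mul1,r3:0,r4:Mul2
cycle 10: issue ADD r1<-Add2 // r0:14,r1:Add2,r2:Mul1,r3:0,r4:Mul2
cycle 11: - // r0:14,r1:Add2,r2:Mul1,r3:0,r4:Mul2

STATUS = TAG Add2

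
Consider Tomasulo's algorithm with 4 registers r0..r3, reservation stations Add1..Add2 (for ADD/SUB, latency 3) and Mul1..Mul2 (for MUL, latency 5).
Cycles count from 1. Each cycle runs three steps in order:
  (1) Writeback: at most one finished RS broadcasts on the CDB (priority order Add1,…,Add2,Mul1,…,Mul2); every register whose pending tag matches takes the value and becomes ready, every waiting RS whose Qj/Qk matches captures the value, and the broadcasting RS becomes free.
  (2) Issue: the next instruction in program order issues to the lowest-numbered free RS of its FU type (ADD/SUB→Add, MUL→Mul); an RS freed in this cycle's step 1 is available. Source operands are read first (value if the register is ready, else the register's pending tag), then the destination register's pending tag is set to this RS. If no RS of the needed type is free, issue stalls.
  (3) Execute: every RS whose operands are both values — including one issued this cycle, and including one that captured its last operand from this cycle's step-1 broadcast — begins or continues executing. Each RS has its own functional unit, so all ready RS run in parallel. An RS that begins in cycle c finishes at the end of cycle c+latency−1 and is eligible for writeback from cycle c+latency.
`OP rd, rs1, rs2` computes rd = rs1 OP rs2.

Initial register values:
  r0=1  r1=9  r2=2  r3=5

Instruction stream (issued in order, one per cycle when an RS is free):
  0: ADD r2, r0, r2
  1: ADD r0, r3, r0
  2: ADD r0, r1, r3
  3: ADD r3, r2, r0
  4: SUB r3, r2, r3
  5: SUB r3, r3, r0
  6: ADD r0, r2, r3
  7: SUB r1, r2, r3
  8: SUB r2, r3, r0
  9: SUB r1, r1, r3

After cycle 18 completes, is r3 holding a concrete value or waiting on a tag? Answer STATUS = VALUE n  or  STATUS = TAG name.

c1: issue ADD r2<-Add1 | r0:1,r1:9,r2:Add1,r3:5
c2: issue ADD r0<-Add2 | r0:Add2,r1:9,r2:Add1,r3:5
c3: stall | r0:Add2,r1:9,r2:Add1,r3:5
c4: CDB Add1=3; issue ADD r0<-Add1 | r0:Add1,r1:9,r2:3,r3:5
c5: CDB Add2=6; issue ADD r3<-Add2 | r0:Add1,r1:9,r2:3,r3:Add2
c6: stall | r0:Add1,r1:9,r2:3,r3:Add2
c7: CDB Add1=14; issue SUB r3<-Add1 | r0:14,r1:9,r2:3,r3:Add1
c8: stall | r0:14,r1:9,r2:3,r3:Add1
c9: stall | r0:14,r1:9,r2:3,r3:Add1
c10: CDB Add2=17; issue SUB r3<-Add2 | r0:14,r1:9,r2:3,r3:Add2
c11: stall | r0:14,r1:9,r2:3,r3:Add2
c12: stall | r0:14,r1:9,r2:3,r3:Add2
c13: CDB Add1=-14; issue ADD r0<-Add1 | r0:Add1,r1:9,r2:3,r3:Add2
c14: stall | r0:Add1,r1:9,r2:3,r3:Add2
c15: stall | r0:Add1,r1:9,r2:3,r3:Add2
c16: CDB Add2=-28; issue SUB r1<-Add2 | r0:Add1,r1:Add2,r2:3,r3:-28
c17: stall | r0:Add1,r1:Add2,r2:3,r3:-28
c18: stall | r0:Add1,r1:Add2,r2:3,r3:-28

STATUS = VALUE -28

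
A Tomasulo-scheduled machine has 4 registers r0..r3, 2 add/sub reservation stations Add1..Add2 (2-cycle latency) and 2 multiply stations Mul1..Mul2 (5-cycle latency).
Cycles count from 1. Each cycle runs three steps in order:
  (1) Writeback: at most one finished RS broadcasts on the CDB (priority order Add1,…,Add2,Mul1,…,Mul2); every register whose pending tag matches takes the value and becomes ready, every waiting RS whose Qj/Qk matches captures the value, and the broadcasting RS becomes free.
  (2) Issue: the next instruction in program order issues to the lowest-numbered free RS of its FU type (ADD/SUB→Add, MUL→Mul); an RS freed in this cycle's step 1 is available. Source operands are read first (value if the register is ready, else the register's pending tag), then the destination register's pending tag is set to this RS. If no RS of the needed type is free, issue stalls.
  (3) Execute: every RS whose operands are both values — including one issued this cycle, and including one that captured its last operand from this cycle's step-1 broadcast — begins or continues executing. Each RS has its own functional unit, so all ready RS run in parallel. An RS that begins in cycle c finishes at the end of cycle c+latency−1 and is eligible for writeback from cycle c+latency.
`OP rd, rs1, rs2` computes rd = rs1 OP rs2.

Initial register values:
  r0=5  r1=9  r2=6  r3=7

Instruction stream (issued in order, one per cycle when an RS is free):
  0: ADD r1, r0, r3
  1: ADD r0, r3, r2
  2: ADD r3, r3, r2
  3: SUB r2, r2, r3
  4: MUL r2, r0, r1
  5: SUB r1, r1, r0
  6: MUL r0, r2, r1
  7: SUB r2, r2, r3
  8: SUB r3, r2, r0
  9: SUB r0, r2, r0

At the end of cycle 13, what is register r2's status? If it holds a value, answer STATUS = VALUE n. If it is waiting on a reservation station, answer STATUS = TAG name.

STATUS = VALUE 143

  c1: issue ADD r1<-Add1  regs: r0:5,r1:Add1,r2:6,r3:7
  c2: issue ADD r0<-Add2  regs: r0:Add2,r1:Add1,r2:6,r3:7
  c3: CDB Add1=12; issue ADD r3<-Add1  regs: r0:Add2,r1:12,r2:6,r3:Add1
  c4: CDB Add2=13; issue SUB r2<-Add2  regs: r0:13,r1:12,r2:Add2,r3:Add1
  c5: CDB Add1=13; issue MUL r2<-Mul1  regs: r0:13,r1:12,r2:Mul1,r3:13
  c6: issue SUB r1<-Add1  regs: r0:13,r1:Add1,r2:Mul1,r3:13
  c7: CDB Add2=-7; issue MUL r0<-Mul2  regs: r0:Mul2,r1:Add1,r2:Mul1,r3:13
  c8: CDB Add1=-1; issue SUB r2<-Add1  regs: r0:Mul2,r1:-1,r2:Add1,r3:13
  c9: issue SUB r3<-Add2  regs: r0:Mul2,r1:-1,r2:Add1,r3:Add2
  c10: CDB Mul1=156; stall  regs: r0:Mul2,r1:-1,r2:Add1,r3:Add2
  c11: stall  regs: r0:Mul2,r1:-1,r2:Add1,r3:Add2
  c12: CDB Add1=143; issue SUB r0<-Add1  regs: r0:Add1,r1:-1,r2:143,r3:Add2
  c13: -  regs: r0:Add1,r1:-1,r2:143,r3:Add2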